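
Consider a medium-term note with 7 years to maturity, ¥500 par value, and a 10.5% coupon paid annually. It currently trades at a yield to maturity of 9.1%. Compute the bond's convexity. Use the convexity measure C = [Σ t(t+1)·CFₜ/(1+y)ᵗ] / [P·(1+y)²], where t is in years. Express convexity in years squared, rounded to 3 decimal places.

With y = 0.091:
  t   CF        PV=CF/(1+0.091)^t    t·PV        t(t+1)·PV
  1        52.50        48.1210        48.1210          96.2420
  2        52.50        44.1072        88.2145         264.6434
  3        52.50        40.4283       121.2848         485.1391
  4        52.50        37.0562       148.2246         741.1230
  5        52.50        33.9653       169.8265       1,018.9592
  6        52.50        31.1323       186.7936       1,307.5554
  7       552.50       300.3026     2,102.1179      16,816.9431
  Σ                    535.1128     2,864.5829      20,730.6052
P = 535.1128.
Convexity = Σ t(t+1)·PV / [P·(1+y)²] = 20,730.6052 / (535.1128 × 1.190281) = 32.54746.

32.547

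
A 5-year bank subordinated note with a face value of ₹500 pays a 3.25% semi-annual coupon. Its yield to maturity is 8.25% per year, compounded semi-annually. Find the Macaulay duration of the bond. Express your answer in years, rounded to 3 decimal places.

4.604 years

Periodic yield y = 0.04125. Discount each cash flow and weight by its period:
  t   CF        PV=CF/(1+0.04125)^t    t·PV
  1        8.125         7.8031         7.8031
  2        8.125         7.4940        14.9880
  3        8.125         7.1971        21.5913
  4        8.125         6.9120        27.6480
  5        8.125         6.6382        33.1908
  6        8.125         6.3752        38.2512
  7        8.125         6.1226        42.8584
  8        8.125         5.8801        47.0406
  9        8.125         5.6471        50.8242
  10     508.125       339.1723     3,391.7233
  Σ                    399.2418     3,675.9191
Price P = Σ PV = 399.2418.
Macaulay duration = Σ(t·PV) / P = 3,675.9191 / 399.2418 = 9.20725 half-year periods.
In years: 9.20725 / 2 = 4.60363 years.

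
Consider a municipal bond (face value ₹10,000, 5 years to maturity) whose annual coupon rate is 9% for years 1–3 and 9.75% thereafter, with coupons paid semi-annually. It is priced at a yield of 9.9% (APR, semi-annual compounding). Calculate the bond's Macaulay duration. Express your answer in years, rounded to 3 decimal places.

Periodic yield y = 0.0495. Discount each cash flow and weight by its period:
  t   CF        PV=CF/(1+0.0495)^t    t·PV
  1       450.00       428.7756       428.7756
  2       450.00       408.5523       817.1045
  3       450.00       389.2828     1,167.8483
  4       450.00       370.9221     1,483.6885
  5       450.00       353.4275     1,767.1373
  6       450.00       336.7579     2,020.5477
  7       487.50       347.6142     2,433.2995
  8       487.50       331.2189     2,649.7510
  9       487.50       315.5968     2,840.3715
  10   10,487.50     6,469.1548    64,691.5482
  Σ                  9,751.3029    80,300.0721
Price P = Σ PV = 9,751.3029.
Macaulay duration = Σ(t·PV) / P = 80,300.0721 / 9,751.3029 = 8.23480 half-year periods.
In years: 8.23480 / 2 = 4.11740 years.

4.117 years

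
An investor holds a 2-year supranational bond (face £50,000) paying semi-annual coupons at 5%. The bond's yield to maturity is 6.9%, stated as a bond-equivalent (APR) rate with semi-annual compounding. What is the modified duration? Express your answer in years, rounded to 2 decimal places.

Periodic yield y = 0.0345. First find Macaulay duration:
  t   CF        PV=CF/(1+0.0345)^t    t·PV
  1     1,250.00     1,208.3132     1,208.3132
  2     1,250.00     1,168.0166     2,336.0332
  3     1,250.00     1,129.0639     3,387.1917
  4    51,250.00    44,747.8207   178,991.2830
  Σ                 48,253.2145   185,922.8212
P = 48,253.2145; Macaulay duration = 185,922.8212 / 48,253.2145 = 3.85307 half-year periods = 1.92653 years.
Modified duration = D_Mac / (1 + y) = 1.92653 / 1.0345 = 1.86228 years.

1.86 years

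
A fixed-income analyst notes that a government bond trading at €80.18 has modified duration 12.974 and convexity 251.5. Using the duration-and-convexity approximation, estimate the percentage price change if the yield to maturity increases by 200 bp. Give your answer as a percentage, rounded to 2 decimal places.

Duration effect: -D_mod·Δy = -12.974 × (+0.02) = -0.259480
Convexity effect: ½·C·(Δy)² = 0.5 × 251.5 × (0.02)² = +0.0503000
ΔP/P ≈ -0.259480 + 0.0503000 = -0.209180
= -20.9180%.

-20.92%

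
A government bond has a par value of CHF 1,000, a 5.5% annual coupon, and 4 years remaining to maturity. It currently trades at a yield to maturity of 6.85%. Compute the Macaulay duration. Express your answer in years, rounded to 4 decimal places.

3.6899 years

Periodic yield y = 0.0685. Discount each cash flow and weight by its year:
  t   CF        PV=CF/(1+0.0685)^t    t·PV
  1        55.00        51.4740        51.4740
  2        55.00        48.1741        96.3482
  3        55.00        45.0857       135.2572
  4     1,055.00       809.3835     3,237.5341
  Σ                    954.1174     3,520.6135
Price P = Σ PV = 954.1174.
Macaulay duration = Σ(t·PV) / P = 3,520.6135 / 954.1174 = 3.68992 years.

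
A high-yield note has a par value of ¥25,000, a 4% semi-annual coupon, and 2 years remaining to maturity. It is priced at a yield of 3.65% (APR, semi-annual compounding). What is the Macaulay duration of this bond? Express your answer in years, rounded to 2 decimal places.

Periodic yield y = 0.01825. Discount each cash flow and weight by its period:
  t   CF        PV=CF/(1+0.01825)^t    t·PV
  1       500.00       491.0385       491.0385
  2       500.00       482.2377       964.4754
  3       500.00       473.5946     1,420.7838
  4    25,500.00    23,720.4272    94,881.7086
  Σ                 25,167.2980    97,758.0064
Price P = Σ PV = 25,167.2980.
Macaulay duration = Σ(t·PV) / P = 97,758.0064 / 25,167.2980 = 3.88433 half-year periods.
In years: 3.88433 / 2 = 1.94216 years.

1.94 years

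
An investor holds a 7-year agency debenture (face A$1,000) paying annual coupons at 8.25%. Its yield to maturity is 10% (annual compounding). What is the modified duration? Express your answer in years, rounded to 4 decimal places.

5.0152 years

Periodic yield y = 0.1. First find Macaulay duration:
  t   CF        PV=CF/(1+0.1)^t    t·PV
  1        82.50        75.0000        75.0000
  2        82.50        68.1818       136.3636
  3        82.50        61.9835       185.9504
  4        82.50        56.3486       225.3944
  5        82.50        51.2260       256.1300
  6        82.50        46.5691       279.4146
  7     1,082.50       555.4937     3,888.4556
  Σ                    914.8027     5,046.7088
P = 914.8027; Macaulay duration = 5,046.7088 / 914.8027 = 5.51672 years.
Modified duration = D_Mac / (1 + y) = 5.51672 / 1.1 = 5.01520 years.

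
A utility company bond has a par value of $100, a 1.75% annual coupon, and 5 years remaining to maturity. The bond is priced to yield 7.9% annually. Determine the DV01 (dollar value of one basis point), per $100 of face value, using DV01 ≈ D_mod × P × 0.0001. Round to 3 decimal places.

$0.034

Periodic yield y = 0.079.
  t   CF        PV=CF/(1+0.079)^t    t·PV
  1         1.75         1.6219         1.6219
  2         1.75         1.5031         3.0063
  3         1.75         1.3931         4.1792
  4         1.75         1.2911         5.1643
  5       101.75        69.5708       347.8542
  Σ                     75.3800       361.8258
P = 75.3800; D_Mac = 4.80003 yrs; D_mod = 4.44859 yrs.
DV01 ≈ 4.44859 × 75.3800 × 0.0001 = 0.033533.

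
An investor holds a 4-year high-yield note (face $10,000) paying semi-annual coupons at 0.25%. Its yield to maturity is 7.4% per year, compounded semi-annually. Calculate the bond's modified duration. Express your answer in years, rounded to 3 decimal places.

Periodic yield y = 0.037. First find Macaulay duration:
  t   CF        PV=CF/(1+0.037)^t    t·PV
  1        12.50        12.0540        12.0540
  2        12.50        11.6239        23.2478
  3        12.50        11.2092        33.6275
  4        12.50        10.8092        43.2369
  5        12.50        10.4236        52.1178
  6        12.50        10.0517        60.3099
  7        12.50         9.6930        67.8511
  8    10,012.50     7,487.0801    59,896.6406
  Σ                  7,562.9446    60,189.0857
P = 7,562.9446; Macaulay duration = 60,189.0857 / 7,562.9446 = 7.95842 half-year periods = 3.97921 years.
Modified duration = D_Mac / (1 + y) = 3.97921 / 1.037 = 3.83723 years.

3.837 years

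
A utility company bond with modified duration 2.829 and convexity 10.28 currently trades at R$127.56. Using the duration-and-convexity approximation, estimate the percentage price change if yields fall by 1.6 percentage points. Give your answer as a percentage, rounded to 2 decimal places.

+4.66%

Duration effect: -D_mod·Δy = -2.829 × (-0.016) = +0.045264
Convexity effect: ½·C·(Δy)² = 0.5 × 10.28 × (-0.016)² = +0.00131584
ΔP/P ≈ +0.045264 + 0.00131584 = +0.04657984
= +4.657984%.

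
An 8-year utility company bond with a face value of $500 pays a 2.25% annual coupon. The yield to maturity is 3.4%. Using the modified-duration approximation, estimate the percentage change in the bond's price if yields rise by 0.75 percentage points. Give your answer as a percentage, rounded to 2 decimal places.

-5.35%

Periodic yield y = 0.034. Modified duration first:
  t   CF        PV=CF/(1+0.034)^t    t·PV
  1        11.25        10.8801        10.8801
  2        11.25        10.5223        21.0446
  3        11.25        10.1763        30.5290
  4        11.25         9.8417        39.3668
  5        11.25         9.5181        47.5905
  6        11.25         9.2051        55.2307
  7        11.25         8.9024        62.3170
  8       511.25       391.2632     3,130.1057
  Σ                    460.3093     3,397.0644
P = 460.3093; D_Mac = 7.37996 yrs; D_mod = 7.37996/(1+0.034) = 7.13729 yrs.
ΔP/P ≈ -D_mod · Δy = -7.13729 × (+0.0075) = -0.053530 = -5.3530%.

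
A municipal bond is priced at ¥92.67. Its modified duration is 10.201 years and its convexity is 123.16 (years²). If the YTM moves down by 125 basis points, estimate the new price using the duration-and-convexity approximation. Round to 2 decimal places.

¥105.38

Duration effect: -D_mod·Δy = -10.201 × (-0.0125) = +0.1275125
Convexity effect: ½·C·(Δy)² = 0.5 × 123.16 × (-0.0125)² = +0.009621875
ΔP/P ≈ +0.1275125 + 0.009621875 = +0.137134375
New price ≈ 92.67 × (1 + 0.137134375) = 105.37824253125.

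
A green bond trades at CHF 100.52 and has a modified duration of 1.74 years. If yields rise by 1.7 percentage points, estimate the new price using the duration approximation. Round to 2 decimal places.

Duration approximation: ΔP/P ≈ -D_mod · Δy = -1.74 × (+0.017) = -0.029580.
New price ≈ 100.52 × (1 - 0.029580) = 97.5466184.

CHF 97.55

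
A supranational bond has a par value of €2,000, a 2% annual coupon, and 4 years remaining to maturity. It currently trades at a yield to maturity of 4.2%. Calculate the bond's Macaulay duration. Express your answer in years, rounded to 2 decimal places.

Periodic yield y = 0.042. Discount each cash flow and weight by its year:
  t   CF        PV=CF/(1+0.042)^t    t·PV
  1        40.00        38.3877        38.3877
  2        40.00        36.8404        73.6808
  3        40.00        35.3555       106.0665
  4     2,040.00     1,730.4509     6,921.8038
  Σ                  1,841.0346     7,139.9388
Price P = Σ PV = 1,841.0346.
Macaulay duration = Σ(t·PV) / P = 7,139.9388 / 1,841.0346 = 3.87822 years.

3.88 years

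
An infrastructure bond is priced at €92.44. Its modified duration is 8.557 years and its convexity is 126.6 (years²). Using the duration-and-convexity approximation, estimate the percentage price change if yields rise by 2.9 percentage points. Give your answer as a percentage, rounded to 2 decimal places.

Duration effect: -D_mod·Δy = -8.557 × (+0.029) = -0.248153
Convexity effect: ½·C·(Δy)² = 0.5 × 126.6 × (0.029)² = +0.0532353
ΔP/P ≈ -0.248153 + 0.0532353 = -0.1949177
= -19.49177%.

-19.49%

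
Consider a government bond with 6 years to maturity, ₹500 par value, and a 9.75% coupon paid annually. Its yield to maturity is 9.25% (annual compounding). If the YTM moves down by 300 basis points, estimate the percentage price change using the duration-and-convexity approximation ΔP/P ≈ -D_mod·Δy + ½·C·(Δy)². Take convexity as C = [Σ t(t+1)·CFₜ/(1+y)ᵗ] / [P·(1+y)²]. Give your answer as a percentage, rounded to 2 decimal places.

With y = 0.0925:
  t   CF        PV=CF/(1+0.0925)^t    t·PV        t(t+1)·PV
  1        48.75        44.6224        44.6224          89.2449
  2        48.75        40.8443        81.6887         245.0660
  3        48.75        37.3861       112.1583         448.6333
  4        48.75        34.2207       136.8828         684.4139
  5        48.75        31.3233       156.6165         939.6987
  6       548.75       322.7348     1,936.4091      13,554.8635
  Σ                    511.1317     2,468.3777      15,961.9203
P = 511.1317; D_Mac = 4.82924 yrs; D_mod = 4.42036 yrs; C = 26.16432.
Duration effect: -4.42036 × (-0.03) = +0.132611
Convexity effect: 0.5 × 26.16432 × (-0.03)² = +0.0117739
ΔP/P ≈ +0.132611 + 0.0117739 = +0.144385 = +14.4385%.

+14.44%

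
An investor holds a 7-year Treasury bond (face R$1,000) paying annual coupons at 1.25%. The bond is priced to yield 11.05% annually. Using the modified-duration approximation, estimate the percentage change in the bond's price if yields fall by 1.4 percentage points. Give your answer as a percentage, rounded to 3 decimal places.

Periodic yield y = 0.1105. Modified duration first:
  t   CF        PV=CF/(1+0.1105)^t    t·PV
  1        12.50        11.2562        11.2562
  2        12.50        10.1361        20.2723
  3        12.50         9.1276        27.3827
  4        12.50         8.2193        32.8773
  5        12.50         7.4015        37.0073
  6        12.50         6.6650        39.9899
  7     1,012.50       486.1442     3,403.0093
  Σ                    538.9498     3,571.7948
P = 538.9498; D_Mac = 6.62732 yrs; D_mod = 6.62732/(1+0.1105) = 5.96787 yrs.
ΔP/P ≈ -D_mod · Δy = -5.96787 × (-0.014) = +0.083550 = +8.3550%.

+8.355%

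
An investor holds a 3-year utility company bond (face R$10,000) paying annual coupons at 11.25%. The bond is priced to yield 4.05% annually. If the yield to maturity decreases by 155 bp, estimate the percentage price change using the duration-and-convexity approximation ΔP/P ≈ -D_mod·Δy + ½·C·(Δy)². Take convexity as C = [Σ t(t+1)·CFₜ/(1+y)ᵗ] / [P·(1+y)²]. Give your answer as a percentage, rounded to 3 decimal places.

+4.189%

With y = 0.0405:
  t   CF        PV=CF/(1+0.0405)^t    t·PV        t(t+1)·PV
  1     1,125.00     1,081.2110     1,081.2110       2,162.4219
  2     1,125.00     1,039.1263     2,078.2527       6,234.7580
  3    11,125.00     9,875.8337    29,627.5010     118,510.0038
  Σ                 11,996.1709    32,786.9646     126,907.1838
P = 11,996.1709; D_Mac = 2.73312 yrs; D_mod = 2.62674 yrs; C = 9.77146.
Duration effect: -2.62674 × (-0.0155) = +0.040714
Convexity effect: 0.5 × 9.77146 × (-0.0155)² = +0.0011738
ΔP/P ≈ +0.040714 + 0.0011738 = +0.041888 = +4.1888%.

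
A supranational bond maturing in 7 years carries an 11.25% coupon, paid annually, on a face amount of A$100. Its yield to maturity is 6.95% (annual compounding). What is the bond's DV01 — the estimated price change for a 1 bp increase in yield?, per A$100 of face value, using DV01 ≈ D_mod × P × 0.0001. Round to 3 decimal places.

A$0.062

Periodic yield y = 0.0695.
  t   CF        PV=CF/(1+0.0695)^t    t·PV
  1        11.25        10.5189        10.5189
  2        11.25         9.8354        19.6708
  3        11.25         9.1962        27.5887
  4        11.25         8.5986        34.3945
  5        11.25         8.0399        40.1993
  6        11.25         7.5174        45.1044
  7       111.25        69.5080       486.5557
  Σ                    123.2144       664.0323
P = 123.2144; D_Mac = 5.38924 yrs; D_mod = 5.03903 yrs.
DV01 ≈ 5.03903 × 123.2144 × 0.0001 = 0.062088.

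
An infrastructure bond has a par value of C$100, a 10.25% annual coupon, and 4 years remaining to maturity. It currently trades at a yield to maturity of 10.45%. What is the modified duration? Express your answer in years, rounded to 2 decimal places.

Periodic yield y = 0.1045. First find Macaulay duration:
  t   CF        PV=CF/(1+0.1045)^t    t·PV
  1        10.25         9.2802         9.2802
  2        10.25         8.4022        16.8044
  3        10.25         7.6072        22.8217
  4       110.25        74.0825       296.3301
  Σ                     99.3722       345.2364
P = 99.3722; Macaulay duration = 345.2364 / 99.3722 = 3.47418 years.
Modified duration = D_Mac / (1 + y) = 3.47418 / 1.1045 = 3.14547 years.

3.15 years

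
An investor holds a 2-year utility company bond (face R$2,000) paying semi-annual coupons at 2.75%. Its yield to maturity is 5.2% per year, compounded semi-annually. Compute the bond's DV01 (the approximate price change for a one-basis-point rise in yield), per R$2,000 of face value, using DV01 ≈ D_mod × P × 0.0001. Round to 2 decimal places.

Periodic yield y = 0.026.
  t   CF        PV=CF/(1+0.026)^t    t·PV
  1        27.50        26.8031        26.8031
  2        27.50        26.1239        52.2478
  3        27.50        25.4619        76.3857
  4     2,027.50     1,829.6643     7,318.6573
  Σ                  1,908.0532     7,474.0939
P = 1,908.0532; D_Mac = 3.91713 half-year periods = 1.95857 yrs; D_mod = 1.90893 yrs.
DV01 ≈ 1.90893 × 1,908.0532 × 0.0001 = 0.364235.

R$0.36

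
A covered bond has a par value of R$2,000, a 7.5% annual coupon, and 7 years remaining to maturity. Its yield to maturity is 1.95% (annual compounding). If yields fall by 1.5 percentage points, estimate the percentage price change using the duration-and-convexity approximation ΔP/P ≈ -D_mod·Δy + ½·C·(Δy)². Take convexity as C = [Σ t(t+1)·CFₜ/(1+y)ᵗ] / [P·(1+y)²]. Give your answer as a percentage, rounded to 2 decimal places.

With y = 0.0195:
  t   CF        PV=CF/(1+0.0195)^t    t·PV        t(t+1)·PV
  1       150.00       147.1309       147.1309         294.2619
  2       150.00       144.3168       288.6335         865.9006
  3       150.00       141.5564       424.6693       1,698.6770
  4       150.00       138.8489       555.3955       2,776.9773
  5       150.00       136.1931       680.9655       4,085.7930
  6       150.00       133.5881       801.5288       5,610.7016
  7     2,150.00     1,878.1395    13,146.9766     105,175.8126
  Σ                  2,719.7737    16,045.3001     120,508.1241
P = 2,719.7737; D_Mac = 5.89950 yrs; D_mod = 5.78666 yrs; C = 42.62939.
Duration effect: -5.78666 × (-0.015) = +0.086800
Convexity effect: 0.5 × 42.62939 × (-0.015)² = +0.0047958
ΔP/P ≈ +0.086800 + 0.0047958 = +0.091596 = +9.1596%.

+9.16%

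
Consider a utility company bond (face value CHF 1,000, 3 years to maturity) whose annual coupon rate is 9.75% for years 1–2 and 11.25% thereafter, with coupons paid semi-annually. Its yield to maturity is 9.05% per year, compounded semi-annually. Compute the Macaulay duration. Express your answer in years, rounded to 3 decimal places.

Periodic yield y = 0.04525. Discount each cash flow and weight by its period:
  t   CF        PV=CF/(1+0.04525)^t    t·PV
  1        48.75        46.6396        46.6396
  2        48.75        44.6205        89.2410
  3        48.75        42.6888       128.0664
  4        48.75        40.8408       163.3631
  5        56.25        45.0839       225.4196
  6     1,056.25       809.9266     4,859.5596
  Σ                  1,029.8001     5,512.2893
Price P = Σ PV = 1,029.8001.
Macaulay duration = Σ(t·PV) / P = 5,512.2893 / 1,029.8001 = 5.35278 half-year periods.
In years: 5.35278 / 2 = 2.67639 years.

2.676 years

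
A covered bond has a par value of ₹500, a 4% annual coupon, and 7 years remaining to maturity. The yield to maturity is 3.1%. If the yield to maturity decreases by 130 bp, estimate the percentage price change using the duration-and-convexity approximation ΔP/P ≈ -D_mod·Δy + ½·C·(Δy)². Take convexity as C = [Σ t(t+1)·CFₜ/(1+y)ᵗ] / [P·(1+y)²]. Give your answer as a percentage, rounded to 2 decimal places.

With y = 0.031:
  t   CF        PV=CF/(1+0.031)^t    t·PV        t(t+1)·PV
  1        20.00        19.3986        19.3986          38.7973
  2        20.00        18.8154        37.6307         112.8922
  3        20.00        18.2496        54.7489         218.9955
  4        20.00        17.7009        70.8036         354.0180
  5        20.00        17.1687        85.8434         515.0601
  6        20.00        16.6524        99.9147         699.4027
  7       520.00       419.9453     2,939.6168      23,516.9347
  Σ                    527.9309     3,307.9567      25,456.1005
P = 527.9309; D_Mac = 6.26589 yrs; D_mod = 6.07749 yrs; C = 45.36255.
Duration effect: -6.07749 × (-0.013) = +0.079007
Convexity effect: 0.5 × 45.36255 × (-0.013)² = +0.0038331
ΔP/P ≈ +0.079007 + 0.0038331 = +0.082840 = +8.2840%.

+8.28%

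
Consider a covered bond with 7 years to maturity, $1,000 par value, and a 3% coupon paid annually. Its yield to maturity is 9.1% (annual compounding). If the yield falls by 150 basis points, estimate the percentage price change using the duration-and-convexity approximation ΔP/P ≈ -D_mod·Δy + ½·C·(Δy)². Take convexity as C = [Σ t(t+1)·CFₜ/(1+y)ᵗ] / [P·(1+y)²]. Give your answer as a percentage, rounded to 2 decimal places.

+9.08%

With y = 0.091:
  t   CF        PV=CF/(1+0.091)^t    t·PV        t(t+1)·PV
  1        30.00        27.4977        27.4977          54.9954
  2        30.00        25.2041        50.4083         151.2248
  3        30.00        23.1019        69.3056         277.2224
  4        30.00        21.1749        84.6998         423.4989
  5        30.00        19.4087        97.0437         582.2624
  6        30.00        17.7899       106.7392         747.1745
  7     1,030.00       559.8401     3,918.8804      31,351.0433
  Σ                    694.0173     4,354.5747      33,587.4216
P = 694.0173; D_Mac = 6.27445 yrs; D_mod = 5.75110 yrs; C = 40.65902.
Duration effect: -5.75110 × (-0.015) = +0.086266
Convexity effect: 0.5 × 40.65902 × (-0.015)² = +0.0045741
ΔP/P ≈ +0.086266 + 0.0045741 = +0.090841 = +9.0841%.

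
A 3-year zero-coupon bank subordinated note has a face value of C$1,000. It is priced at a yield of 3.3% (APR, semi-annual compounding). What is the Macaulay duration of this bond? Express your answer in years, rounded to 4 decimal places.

A zero-coupon bond has a single cash flow at maturity, so its Macaulay duration equals its maturity: 3 years.
(Equivalently: 6 semi-annual periods ÷ 2 = 3 years.)

3.0000 years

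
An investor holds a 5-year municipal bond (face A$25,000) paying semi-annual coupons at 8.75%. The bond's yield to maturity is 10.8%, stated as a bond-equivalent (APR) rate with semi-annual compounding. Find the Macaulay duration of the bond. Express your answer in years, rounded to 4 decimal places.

Periodic yield y = 0.054. Discount each cash flow and weight by its period:
  t   CF        PV=CF/(1+0.054)^t    t·PV
  1     1,093.75     1,037.7135     1,037.7135
  2     1,093.75       984.5479     1,969.0958
  3     1,093.75       934.1062     2,802.3185
  4     1,093.75       886.2487     3,544.9949
  5     1,093.75       840.8432     4,204.2160
  6     1,093.75       797.7639     4,786.5836
  7     1,093.75       756.8918     5,298.2425
  8     1,093.75       718.1136     5,744.9092
  9     1,093.75       681.3222     6,131.9002
  10   26,093.75    15,421.6339   154,216.3388
  Σ                 23,059.1849   189,736.3128
Price P = Σ PV = 23,059.1849.
Macaulay duration = Σ(t·PV) / P = 189,736.3128 / 23,059.1849 = 8.22823 half-year periods.
In years: 8.22823 / 2 = 4.11412 years.

4.1141 years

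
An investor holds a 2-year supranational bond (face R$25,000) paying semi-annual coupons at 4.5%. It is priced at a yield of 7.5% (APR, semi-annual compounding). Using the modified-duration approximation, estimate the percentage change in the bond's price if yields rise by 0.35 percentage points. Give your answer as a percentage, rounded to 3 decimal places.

-0.652%

Periodic yield y = 0.0375. Modified duration first:
  t   CF        PV=CF/(1+0.0375)^t    t·PV
  1       562.50       542.1687       542.1687
  2       562.50       522.5722     1,045.1444
  3       562.50       503.6841     1,511.0522
  4    25,562.50    22,062.3060    88,249.2240
  Σ                 23,630.7310    91,347.5893
P = 23,630.7310; D_Mac = 3.86563 half-year periods = 1.93281 yrs; D_mod = 1.93281/(1+0.0375) = 1.86295 yrs.
ΔP/P ≈ -D_mod · Δy = -1.86295 × (+0.0035) = -0.006520 = -0.6520%.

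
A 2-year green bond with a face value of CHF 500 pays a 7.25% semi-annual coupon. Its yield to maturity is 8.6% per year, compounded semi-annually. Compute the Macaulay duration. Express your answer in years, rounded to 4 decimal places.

1.8960 years

Periodic yield y = 0.043. Discount each cash flow and weight by its period:
  t   CF        PV=CF/(1+0.043)^t    t·PV
  1       18.125        17.3778        17.3778
  2       18.125        16.6613        33.3226
  3       18.125        15.9744        47.9233
  4      518.125       437.8217     1,751.2869
  Σ                    487.8352     1,849.9106
Price P = Σ PV = 487.8352.
Macaulay duration = Σ(t·PV) / P = 1,849.9106 / 487.8352 = 3.79208 half-year periods.
In years: 3.79208 / 2 = 1.89604 years.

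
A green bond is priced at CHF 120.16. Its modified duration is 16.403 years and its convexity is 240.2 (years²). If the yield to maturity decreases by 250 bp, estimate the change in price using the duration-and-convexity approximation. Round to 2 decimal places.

+CHF 58.29

Duration effect: -D_mod·Δy = -16.403 × (-0.025) = +0.410075
Convexity effect: ½·C·(Δy)² = 0.5 × 240.2 × (-0.025)² = +0.0750625
ΔP/P ≈ +0.410075 + 0.0750625 = +0.4851375
ΔP ≈ 120.16 × (+0.4851375) = +58.294122.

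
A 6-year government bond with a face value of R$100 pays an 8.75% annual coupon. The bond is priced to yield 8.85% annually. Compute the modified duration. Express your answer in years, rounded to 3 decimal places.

Periodic yield y = 0.0885. First find Macaulay duration:
  t   CF        PV=CF/(1+0.0885)^t    t·PV
  1         8.75         8.0386         8.0386
  2         8.75         7.3850        14.7700
  3         8.75         6.7846        20.3537
  4         8.75         6.2330        24.9318
  5         8.75         5.7262        28.6310
  6       108.75        65.3821       392.2924
  Σ                     99.5494       489.0176
P = 99.5494; Macaulay duration = 489.0176 / 99.5494 = 4.91231 years.
Modified duration = D_Mac / (1 + y) = 4.91231 / 1.0885 = 4.51292 years.

4.513 years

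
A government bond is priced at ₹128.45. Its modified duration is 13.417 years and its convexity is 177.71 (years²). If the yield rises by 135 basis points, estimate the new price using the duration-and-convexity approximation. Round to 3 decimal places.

₹107.264

Duration effect: -D_mod·Δy = -13.417 × (+0.0135) = -0.1811295
Convexity effect: ½·C·(Δy)² = 0.5 × 177.71 × (0.0135)² = +0.01619382375
ΔP/P ≈ -0.1811295 + 0.01619382375 = -0.16493567625
New price ≈ 128.45 × (1 - 0.16493567625) = 107.2640123856875.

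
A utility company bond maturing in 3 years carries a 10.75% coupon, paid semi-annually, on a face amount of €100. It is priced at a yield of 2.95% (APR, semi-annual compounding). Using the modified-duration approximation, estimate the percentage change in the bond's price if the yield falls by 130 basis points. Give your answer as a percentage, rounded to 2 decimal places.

+3.43%

Periodic yield y = 0.01475. Modified duration first:
  t   CF        PV=CF/(1+0.01475)^t    t·PV
  1        5.375         5.2969         5.2969
  2        5.375         5.2199        10.4398
  3        5.375         5.1440        15.4320
  4        5.375         5.0692        20.2769
  5        5.375         4.9955        24.9777
  6      105.375        96.5124       579.0745
  Σ                    122.2380       655.4979
P = 122.2380; D_Mac = 5.36247 half-year periods = 2.68124 yrs; D_mod = 2.68124/(1+0.01475) = 2.64226 yrs.
ΔP/P ≈ -D_mod · Δy = -2.64226 × (-0.013) = +0.034349 = +3.4349%.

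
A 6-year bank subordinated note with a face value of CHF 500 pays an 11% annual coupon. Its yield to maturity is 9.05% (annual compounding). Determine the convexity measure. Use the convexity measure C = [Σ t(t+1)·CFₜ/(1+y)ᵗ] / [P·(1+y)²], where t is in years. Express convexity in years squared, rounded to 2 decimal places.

25.67

With y = 0.0905:
  t   CF        PV=CF/(1+0.0905)^t    t·PV        t(t+1)·PV
  1        55.00        50.4356        50.4356         100.8712
  2        55.00        46.2500        92.4999         277.4998
  3        55.00        42.4117       127.2351         508.9404
  4        55.00        38.8920       155.5679         777.8395
  5        55.00        35.6644       178.3218       1,069.9306
  6       555.00       330.0190     1,980.1141      13,860.7986
  Σ                    543.6726     2,584.1744      16,595.8800
P = 543.6726.
Convexity = Σ t(t+1)·PV / [P·(1+y)²] = 16,595.8800 / (543.6726 × 1.189190) = 25.66915.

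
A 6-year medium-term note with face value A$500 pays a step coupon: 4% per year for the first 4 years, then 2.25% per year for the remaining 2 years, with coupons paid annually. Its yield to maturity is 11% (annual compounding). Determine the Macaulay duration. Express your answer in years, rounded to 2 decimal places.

Periodic yield y = 0.11. Discount each cash flow and weight by its year:
  t   CF        PV=CF/(1+0.11)^t    t·PV
  1        20.00        18.0180        18.0180
  2        20.00        16.2324        32.4649
  3        20.00        14.6238        43.8715
  4        20.00        13.1746        52.6985
  5        11.25         6.6763        33.3816
  6       511.25       273.3351     1,640.0108
  Σ                    342.0604     1,820.4453
Price P = Σ PV = 342.0604.
Macaulay duration = Σ(t·PV) / P = 1,820.4453 / 342.0604 = 5.32200 years.

5.32 years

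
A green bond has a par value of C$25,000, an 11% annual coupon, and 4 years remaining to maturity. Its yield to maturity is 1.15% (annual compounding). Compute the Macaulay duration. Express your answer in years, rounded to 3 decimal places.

3.532 years

Periodic yield y = 0.0115. Discount each cash flow and weight by its year:
  t   CF        PV=CF/(1+0.0115)^t    t·PV
  1     2,750.00     2,718.7346     2,718.7346
  2     2,750.00     2,687.8246     5,375.6491
  3     2,750.00     2,657.2660     7,971.7980
  4    27,750.00    26,509.3720   106,037.4879
  Σ                 34,573.1971   122,103.6696
Price P = Σ PV = 34,573.1971.
Macaulay duration = Σ(t·PV) / P = 122,103.6696 / 34,573.1971 = 3.53174 years.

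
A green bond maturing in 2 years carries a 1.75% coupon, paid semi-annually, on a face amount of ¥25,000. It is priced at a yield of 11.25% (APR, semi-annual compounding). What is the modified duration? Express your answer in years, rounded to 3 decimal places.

1.866 years

Periodic yield y = 0.05625. First find Macaulay duration:
  t   CF        PV=CF/(1+0.05625)^t    t·PV
  1       218.75       207.1006       207.1006
  2       218.75       196.0716       392.1431
  3       218.75       185.6299       556.8897
  4    25,218.75    20,260.8037    81,043.2147
  Σ                 20,849.6057    82,199.3481
P = 20,849.6057; Macaulay duration = 82,199.3481 / 20,849.6057 = 3.94249 half-year periods = 1.97124 years.
Modified duration = D_Mac / (1 + y) = 1.97124 / 1.05625 = 1.86627 years.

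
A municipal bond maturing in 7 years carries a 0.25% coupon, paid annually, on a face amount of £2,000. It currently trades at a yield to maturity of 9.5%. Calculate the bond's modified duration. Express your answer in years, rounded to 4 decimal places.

Periodic yield y = 0.095. First find Macaulay duration:
  t   CF        PV=CF/(1+0.095)^t    t·PV
  1         5.00         4.5662         4.5662
  2         5.00         4.1701         8.3401
  3         5.00         3.8083        11.4248
  4         5.00         3.4779        13.9115
  5         5.00         3.1761        15.8807
  6         5.00         2.9006        17.4035
  7     2,005.00     1,062.2226     7,435.5583
  Σ                  1,084.3217     7,507.0851
P = 1,084.3217; Macaulay duration = 7,507.0851 / 1,084.3217 = 6.92330 years.
Modified duration = D_Mac / (1 + y) = 6.92330 / 1.095 = 6.32265 years.

6.3226 years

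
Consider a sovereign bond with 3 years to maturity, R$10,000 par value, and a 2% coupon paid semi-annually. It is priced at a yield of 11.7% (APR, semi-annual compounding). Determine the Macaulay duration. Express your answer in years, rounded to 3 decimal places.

Periodic yield y = 0.0585. Discount each cash flow and weight by its period:
  t   CF        PV=CF/(1+0.0585)^t    t·PV
  1       100.00        94.4733        94.4733
  2       100.00        89.2521       178.5041
  3       100.00        84.3194       252.9581
  4       100.00        79.6593       318.6372
  5       100.00        75.2568       376.2839
  6    10,100.00     7,180.8557    43,085.1342
  Σ                  7,603.8166    44,305.9910
Price P = Σ PV = 7,603.8166.
Macaulay duration = Σ(t·PV) / P = 44,305.9910 / 7,603.8166 = 5.82681 half-year periods.
In years: 5.82681 / 2 = 2.91340 years.

2.913 years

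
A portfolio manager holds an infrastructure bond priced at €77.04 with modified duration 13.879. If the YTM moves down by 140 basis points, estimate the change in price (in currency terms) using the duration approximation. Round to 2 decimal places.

+€14.97

Duration approximation: ΔP/P ≈ -D_mod · Δy = -13.879 × (-0.014) = +0.194306.
ΔP ≈ 77.04 × (+0.194306) = +14.96933424.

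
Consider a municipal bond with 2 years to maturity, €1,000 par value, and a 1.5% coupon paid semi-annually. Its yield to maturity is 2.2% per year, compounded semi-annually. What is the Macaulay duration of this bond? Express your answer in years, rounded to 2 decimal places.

1.98 years

Periodic yield y = 0.011. Discount each cash flow and weight by its period:
  t   CF        PV=CF/(1+0.011)^t    t·PV
  1         7.50         7.4184         7.4184
  2         7.50         7.3377        14.6754
  3         7.50         7.2578        21.7735
  4     1,007.50       964.3628     3,857.4511
  Σ                    986.3767     3,901.3184
Price P = Σ PV = 986.3767.
Macaulay duration = Σ(t·PV) / P = 3,901.3184 / 986.3767 = 3.95520 half-year periods.
In years: 3.95520 / 2 = 1.97760 years.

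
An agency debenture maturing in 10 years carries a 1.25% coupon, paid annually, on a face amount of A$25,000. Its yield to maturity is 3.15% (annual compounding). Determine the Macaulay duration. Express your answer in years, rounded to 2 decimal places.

9.40 years

Periodic yield y = 0.0315. Discount each cash flow and weight by its year:
  t   CF        PV=CF/(1+0.0315)^t    t·PV
  1       312.50       302.9569       302.9569
  2       312.50       293.7051       587.4103
  3       312.50       284.7360       854.2079
  4       312.50       276.0407     1,104.1627
  5       312.50       267.6109     1,338.0547
  6       312.50       259.4386     1,556.6317
  7       312.50       251.5159     1,760.6111
  8       312.50       243.8351     1,950.6805
  9       312.50       236.3888     2,127.4994
  10   25,312.50    18,562.7672   185,627.6717
  Σ                 20,978.9951   197,209.8869
Price P = Σ PV = 20,978.9951.
Macaulay duration = Σ(t·PV) / P = 197,209.8869 / 20,978.9951 = 9.40035 years.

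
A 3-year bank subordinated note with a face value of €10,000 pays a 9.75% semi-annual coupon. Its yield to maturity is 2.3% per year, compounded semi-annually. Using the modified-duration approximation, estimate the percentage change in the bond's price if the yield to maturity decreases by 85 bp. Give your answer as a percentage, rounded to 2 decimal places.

Periodic yield y = 0.0115. Modified duration first:
  t   CF        PV=CF/(1+0.0115)^t    t·PV
  1       487.50       481.9575       481.9575
  2       487.50       476.4780       952.9560
  3       487.50       471.0608     1,413.1824
  4       487.50       465.7052     1,862.8207
  5       487.50       460.4105     2,302.0523
  6    10,487.50     9,792.1183    58,752.7097
  Σ                 12,147.7302    65,765.6786
P = 12,147.7302; D_Mac = 5.41382 half-year periods = 2.70691 yrs; D_mod = 2.70691/(1+0.0115) = 2.67614 yrs.
ΔP/P ≈ -D_mod · Δy = -2.67614 × (-0.0085) = +0.022747 = +2.2747%.

+2.27%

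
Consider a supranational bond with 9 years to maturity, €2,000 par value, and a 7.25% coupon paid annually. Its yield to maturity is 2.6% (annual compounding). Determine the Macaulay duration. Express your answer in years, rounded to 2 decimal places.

Periodic yield y = 0.026. Discount each cash flow and weight by its year:
  t   CF        PV=CF/(1+0.026)^t    t·PV
  1       145.00       141.3255       141.3255
  2       145.00       137.7442       275.4884
  3       145.00       134.2536       402.7608
  4       145.00       130.8515       523.4058
  5       145.00       127.5355       637.6777
  6       145.00       124.3036       745.8218
  7       145.00       121.1536       848.0755
  8       145.00       118.0835       944.6678
  9     2,145.00     1,702.5546    15,322.9914
  Σ                  2,737.8057    19,842.2147
Price P = Σ PV = 2,737.8057.
Macaulay duration = Σ(t·PV) / P = 19,842.2147 / 2,737.8057 = 7.24749 years.

7.25 years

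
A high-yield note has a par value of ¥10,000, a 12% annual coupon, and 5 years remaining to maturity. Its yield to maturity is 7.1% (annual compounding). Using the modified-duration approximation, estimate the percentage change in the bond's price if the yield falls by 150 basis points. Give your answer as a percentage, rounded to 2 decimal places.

+5.78%

Periodic yield y = 0.071. Modified duration first:
  t   CF        PV=CF/(1+0.071)^t    t·PV
  1     1,200.00     1,120.4482     1,120.4482
  2     1,200.00     1,046.1701     2,092.3402
  3     1,200.00       976.8162     2,930.4485
  4     1,200.00       912.0599     3,648.2396
  5    11,200.00     7,948.2344    39,741.1722
  Σ                 12,003.7288    49,532.6487
P = 12,003.7288; D_Mac = 4.12644 yrs; D_mod = 4.12644/(1+0.071) = 3.85288 yrs.
ΔP/P ≈ -D_mod · Δy = -3.85288 × (-0.015) = +0.057793 = +5.7793%.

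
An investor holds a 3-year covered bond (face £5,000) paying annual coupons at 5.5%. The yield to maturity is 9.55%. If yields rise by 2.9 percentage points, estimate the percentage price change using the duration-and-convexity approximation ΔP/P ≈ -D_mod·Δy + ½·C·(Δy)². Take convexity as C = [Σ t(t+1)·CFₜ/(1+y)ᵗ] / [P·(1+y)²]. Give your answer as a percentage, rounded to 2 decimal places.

With y = 0.0955:
  t   CF        PV=CF/(1+0.0955)^t    t·PV        t(t+1)·PV
  1       275.00       251.0269       251.0269         502.0539
  2       275.00       229.1437       458.2874       1,374.8622
  3     5,275.00     4,012.2254    12,036.6761      48,146.7043
  Σ                  4,492.3960    12,745.9904      50,023.6204
P = 4,492.3960; D_Mac = 2.83724 yrs; D_mod = 2.58990 yrs; C = 9.27838.
Duration effect: -2.58990 × (+0.029) = -0.075107
Convexity effect: 0.5 × 9.27838 × (0.029)² = +0.0039016
ΔP/P ≈ -0.075107 + 0.0039016 = -0.071206 = -7.1206%.

-7.12%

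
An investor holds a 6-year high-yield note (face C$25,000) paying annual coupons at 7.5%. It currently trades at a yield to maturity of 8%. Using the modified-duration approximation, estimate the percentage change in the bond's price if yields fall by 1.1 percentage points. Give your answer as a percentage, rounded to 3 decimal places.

Periodic yield y = 0.08. Modified duration first:
  t   CF        PV=CF/(1+0.08)^t    t·PV
  1     1,875.00     1,736.1111     1,736.1111
  2     1,875.00     1,607.5103     3,215.0206
  3     1,875.00     1,488.4355     4,465.3064
  4     1,875.00     1,378.1810     5,512.7239
  5     1,875.00     1,276.0935     6,380.4675
  6    26,875.00    16,935.8087   101,614.8523
  Σ                 24,422.1400   122,924.4817
P = 24,422.1400; D_Mac = 5.03332 yrs; D_mod = 5.03332/(1+0.08) = 4.66048 yrs.
ΔP/P ≈ -D_mod · Δy = -4.66048 × (-0.011) = +0.051265 = +5.1265%.

+5.127%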